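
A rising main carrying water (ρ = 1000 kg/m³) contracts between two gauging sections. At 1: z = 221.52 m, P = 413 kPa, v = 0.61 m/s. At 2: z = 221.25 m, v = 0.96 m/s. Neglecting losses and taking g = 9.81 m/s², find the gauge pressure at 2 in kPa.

P₂ ≈ 415 kPa

Pressure head at 1: ψ₁ = P₁/(ρg) = 413×1000 / (1000 × 9.81) = 42.10 m.
Velocity heads: v₁²/2g = 0.61²/19.62 = 0.019 m; v₂²/2g = 0.96²/19.62 = 0.047 m.
Total head H = z₁ + ψ₁ + v₁²/2g = 221.52 + 42.10 + 0.019 = 263.64 m.
ψ₂ = H − z₂ − v₂²/2g = 263.64 − 221.25 − 0.047 = 42.34 m.
P₂ = ρgψ₂ = 1000 × 9.81 × 42.34 ≈ 415 kPa.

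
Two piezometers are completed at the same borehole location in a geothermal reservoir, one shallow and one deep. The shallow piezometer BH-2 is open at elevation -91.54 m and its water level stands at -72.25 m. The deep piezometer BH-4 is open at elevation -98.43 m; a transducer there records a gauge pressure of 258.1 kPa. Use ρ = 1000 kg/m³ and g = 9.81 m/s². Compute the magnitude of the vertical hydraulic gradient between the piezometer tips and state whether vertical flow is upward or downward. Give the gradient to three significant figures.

|i_v| ≈ 0.0189; vertical flow is upward

Total head at BH-2: h = -72.25 m (water level in the standpipe).
Pressure head at BH-4: ψ = P/(ρg) = 258.1×1000 / (1000 × 9.81) = 26.31 m.
Total head at BH-4: h = z + ψ = -98.43 + 26.31 = -72.12 m.
Δh = h(BH-2) − h(BH-4) = -72.25 − (-72.12) = -0.13 m.
Vertical separation Δz = -91.54 − (-98.43) = 6.89 m.
|i_v| = |Δh| / Δz = 0.13 / 6.89 = 0.0189.
Head is higher in the deep piezometer, so vertical flow is upward (discharge condition).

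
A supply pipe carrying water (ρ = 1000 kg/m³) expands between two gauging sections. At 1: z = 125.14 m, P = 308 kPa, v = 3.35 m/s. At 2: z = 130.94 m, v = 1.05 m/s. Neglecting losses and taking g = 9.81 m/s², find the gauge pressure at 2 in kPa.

Pressure head at 1: ψ₁ = P₁/(ρg) = 308×1000 / (1000 × 9.81) = 31.40 m.
Velocity heads: v₁²/2g = 3.35²/19.62 = 0.572 m; v₂²/2g = 1.05²/19.62 = 0.056 m.
Total head H = z₁ + ψ₁ + v₁²/2g = 125.14 + 31.40 + 0.572 = 157.11 m.
ψ₂ = H − z₂ − v₂²/2g = 157.11 − 130.94 − 0.056 = 26.11 m.
P₂ = ρgψ₂ = 1000 × 9.81 × 26.11 ≈ 256 kPa.

P₂ ≈ 256 kPa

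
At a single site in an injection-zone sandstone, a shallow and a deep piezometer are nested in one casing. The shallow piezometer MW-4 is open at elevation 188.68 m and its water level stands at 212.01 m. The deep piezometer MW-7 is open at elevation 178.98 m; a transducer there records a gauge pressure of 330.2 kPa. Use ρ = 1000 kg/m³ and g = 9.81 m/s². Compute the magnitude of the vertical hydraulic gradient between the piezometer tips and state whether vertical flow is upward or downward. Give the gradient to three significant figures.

|i_v| ≈ 0.0649; vertical flow is upward

Total head at MW-4: h = 212.01 m (water level in the standpipe).
Pressure head at MW-7: ψ = P/(ρg) = 330.2×1000 / (1000 × 9.81) = 33.66 m.
Total head at MW-7: h = z + ψ = 178.98 + 33.66 = 212.64 m.
Δh = h(MW-4) − h(MW-7) = 212.01 − 212.64 = -0.63 m.
Vertical separation Δz = 188.68 − 178.98 = 9.70 m.
|i_v| = |Δh| / Δz = 0.63 / 9.70 = 0.0649.
Head is higher in the deep piezometer, so vertical flow is upward (discharge condition).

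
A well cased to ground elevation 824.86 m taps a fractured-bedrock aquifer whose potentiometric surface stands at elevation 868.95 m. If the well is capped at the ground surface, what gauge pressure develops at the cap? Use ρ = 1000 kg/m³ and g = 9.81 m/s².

P ≈ 433 kPa

Head above the cap: Δh = 868.95 − 824.86 = 44.09 m.
P = ρgΔh = 1000 × 9.81 × 44.09 = 432523 Pa ≈ 433 kPa.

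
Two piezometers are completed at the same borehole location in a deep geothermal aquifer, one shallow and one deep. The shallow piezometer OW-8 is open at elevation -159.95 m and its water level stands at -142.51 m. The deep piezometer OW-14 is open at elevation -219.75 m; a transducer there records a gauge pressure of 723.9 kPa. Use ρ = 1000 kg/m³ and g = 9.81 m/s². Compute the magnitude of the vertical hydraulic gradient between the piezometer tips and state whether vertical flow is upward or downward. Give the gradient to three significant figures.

|i_v| ≈ 0.0577; vertical flow is downward

Total head at OW-8: h = -142.51 m (water level in the standpipe).
Pressure head at OW-14: ψ = P/(ρg) = 723.9×1000 / (1000 × 9.81) = 73.79 m.
Total head at OW-14: h = z + ψ = -219.75 + 73.79 = -145.96 m.
Δh = h(OW-8) − h(OW-14) = -142.51 − (-145.96) = 3.45 m.
Vertical separation Δz = -159.95 − (-219.75) = 59.80 m.
|i_v| = |Δh| / Δz = 3.45 / 59.80 = 0.0577.
Head is higher in the shallow piezometer, so vertical flow is downward (recharge condition).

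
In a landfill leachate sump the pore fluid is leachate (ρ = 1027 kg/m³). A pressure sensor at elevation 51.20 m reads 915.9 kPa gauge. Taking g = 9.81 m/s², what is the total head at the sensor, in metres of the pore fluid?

ψ = P/(ρg) = 915.9×1000 / (1027 × 9.81) = 90.91 m.
h = z + ψ = 51.20 + 90.91 = 142.11 m.

h ≈ 142.11 m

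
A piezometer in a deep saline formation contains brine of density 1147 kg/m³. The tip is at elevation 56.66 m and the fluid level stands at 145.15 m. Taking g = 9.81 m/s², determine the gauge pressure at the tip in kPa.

Pressure head ψ = h − z = 145.15 − 56.66 = 88.49 m.
P = ρgψ = 1147 × 9.81 × 88.49 = 995696 Pa ≈ 996 kPa.

P ≈ 996 kPa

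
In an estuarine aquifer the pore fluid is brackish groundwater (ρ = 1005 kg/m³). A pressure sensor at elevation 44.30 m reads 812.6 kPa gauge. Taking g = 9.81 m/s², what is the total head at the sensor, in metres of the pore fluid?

h ≈ 126.72 m

ψ = P/(ρg) = 812.6×1000 / (1005 × 9.81) = 82.42 m.
h = z + ψ = 44.30 + 82.42 = 126.72 m.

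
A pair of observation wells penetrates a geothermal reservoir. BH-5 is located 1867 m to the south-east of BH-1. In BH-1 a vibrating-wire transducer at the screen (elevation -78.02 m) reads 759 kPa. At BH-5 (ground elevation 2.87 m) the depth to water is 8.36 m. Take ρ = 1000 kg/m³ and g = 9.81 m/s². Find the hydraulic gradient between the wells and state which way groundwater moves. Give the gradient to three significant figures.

i ≈ 0.00259; groundwater flows toward the south-east

Pressure head at BH-1: ψ = P/(ρg) = 759×1000 / (1000 × 9.81) = 77.37 m.
Total head at BH-1: h = z + ψ = -78.02 + 77.37 = -0.65 m.
Total head at BH-5: h = 2.87 − 8.36 = -5.49 m.
Head difference: h(BH-1) − h(BH-5) = -0.65 − (-5.49) = 4.84 m.
Hydraulic gradient: i = |Δh| / L = 4.84 / 1867 = 0.00259.
Flow is from higher to lower head: from BH-1 toward BH-5, i.e. toward the south-east.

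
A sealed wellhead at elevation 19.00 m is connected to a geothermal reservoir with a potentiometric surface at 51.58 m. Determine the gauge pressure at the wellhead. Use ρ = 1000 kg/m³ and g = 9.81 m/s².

P ≈ 320 kPa

Head above the cap: Δh = 51.58 − 19.00 = 32.58 m.
P = ρgΔh = 1000 × 9.81 × 32.58 = 319610 Pa ≈ 320 kPa.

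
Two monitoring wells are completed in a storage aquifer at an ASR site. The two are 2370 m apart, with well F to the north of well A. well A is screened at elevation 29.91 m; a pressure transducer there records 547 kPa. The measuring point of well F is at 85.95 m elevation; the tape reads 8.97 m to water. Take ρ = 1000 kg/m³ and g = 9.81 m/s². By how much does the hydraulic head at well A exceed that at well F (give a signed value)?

Pressure head at well A: ψ = P/(ρg) = 547×1000 / (1000 × 9.81) = 55.76 m.
Total head at well A: h = z + ψ = 29.91 + 55.76 = 85.67 m.
Total head at well F: h = 85.95 − 8.97 = 76.98 m.
Head difference: h(well A) − h(well F) = 85.67 − 76.98 = 8.69 m.

Δh ≈ 8.69 m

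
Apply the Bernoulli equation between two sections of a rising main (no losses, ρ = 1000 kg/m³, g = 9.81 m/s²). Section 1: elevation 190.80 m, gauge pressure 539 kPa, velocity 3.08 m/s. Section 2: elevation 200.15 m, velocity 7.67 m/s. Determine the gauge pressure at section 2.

P₂ ≈ 423 kPa

Pressure head at 1: ψ₁ = P₁/(ρg) = 539×1000 / (1000 × 9.81) = 54.94 m.
Velocity heads: v₁²/2g = 3.08²/19.62 = 0.484 m; v₂²/2g = 7.67²/19.62 = 2.998 m.
Total head H = z₁ + ψ₁ + v₁²/2g = 190.80 + 54.94 + 0.484 = 246.22 m.
ψ₂ = H − z₂ − v₂²/2g = 246.22 − 200.15 − 2.998 = 43.07 m.
P₂ = ρgψ₂ = 1000 × 9.81 × 43.07 ≈ 423 kPa.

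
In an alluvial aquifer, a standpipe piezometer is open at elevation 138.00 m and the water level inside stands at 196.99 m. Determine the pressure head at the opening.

Total head h = 196.99 m (the water-surface elevation in the piezometer).
Pressure head ψ = h − z = 196.99 − 138.00 = 58.99 m.

ψ ≈ 58.99 m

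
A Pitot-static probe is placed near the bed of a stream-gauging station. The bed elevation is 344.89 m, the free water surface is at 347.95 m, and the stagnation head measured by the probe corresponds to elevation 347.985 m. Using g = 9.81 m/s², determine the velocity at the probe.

Near the bed, under hydrostatic conditions, the piezometric head (z + ψ) equals the free-surface elevation, 347.95 m.
Velocity head = total − piezometric = 347.985 − 347.95 = 0.035 m.
v = √(2g·h_v) = √(2 × 9.81 × 0.035) = 0.829 m/s.

v ≈ 0.829 m/s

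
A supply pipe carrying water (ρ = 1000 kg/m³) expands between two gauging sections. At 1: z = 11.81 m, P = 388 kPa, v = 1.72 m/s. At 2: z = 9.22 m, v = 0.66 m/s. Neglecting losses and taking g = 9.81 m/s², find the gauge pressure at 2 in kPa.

P₂ ≈ 415 kPa

Pressure head at 1: ψ₁ = P₁/(ρg) = 388×1000 / (1000 × 9.81) = 39.55 m.
Velocity heads: v₁²/2g = 1.72²/19.62 = 0.151 m; v₂²/2g = 0.66²/19.62 = 0.022 m.
Total head H = z₁ + ψ₁ + v₁²/2g = 11.81 + 39.55 + 0.151 = 51.51 m.
ψ₂ = H − z₂ − v₂²/2g = 51.51 − 9.22 − 0.022 = 42.27 m.
P₂ = ρgψ₂ = 1000 × 9.81 × 42.27 ≈ 415 kPa.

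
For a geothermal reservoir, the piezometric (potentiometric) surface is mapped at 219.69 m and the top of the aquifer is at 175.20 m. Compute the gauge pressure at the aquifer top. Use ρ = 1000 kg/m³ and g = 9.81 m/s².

Pressure head at the aquifer top: ψ = h − z = 219.69 − 175.20 = 44.49 m.
P = ρgψ = 1000 × 9.81 × 44.49 = 436447 Pa ≈ 436 kPa.

P ≈ 436 kPa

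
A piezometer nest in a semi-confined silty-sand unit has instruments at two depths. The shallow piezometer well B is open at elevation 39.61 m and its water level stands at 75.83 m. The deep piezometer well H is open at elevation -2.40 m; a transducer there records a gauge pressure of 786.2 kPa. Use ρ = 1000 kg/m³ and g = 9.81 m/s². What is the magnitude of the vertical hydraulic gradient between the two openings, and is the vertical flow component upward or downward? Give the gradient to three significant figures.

|i_v| ≈ 0.0455; vertical flow is upward

Total head at well B: h = 75.83 m (water level in the standpipe).
Pressure head at well H: ψ = P/(ρg) = 786.2×1000 / (1000 × 9.81) = 80.14 m.
Total head at well H: h = z + ψ = -2.40 + 80.14 = 77.74 m.
Δh = h(well B) − h(well H) = 75.83 − 77.74 = -1.91 m.
Vertical separation Δz = 39.61 − (-2.40) = 42.01 m.
|i_v| = |Δh| / Δz = 1.91 / 42.01 = 0.0455.
Head is higher in the deep piezometer, so vertical flow is upward (discharge condition).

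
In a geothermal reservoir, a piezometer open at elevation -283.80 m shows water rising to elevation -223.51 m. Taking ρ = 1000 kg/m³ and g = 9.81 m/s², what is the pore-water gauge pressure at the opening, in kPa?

Pressure head ψ = h − z = -223.51 − (-283.80) = 60.29 m.
P = ρgψ = 1000 × 9.81 × 60.29 = 591445 Pa ≈ 591 kPa.

P ≈ 591 kPa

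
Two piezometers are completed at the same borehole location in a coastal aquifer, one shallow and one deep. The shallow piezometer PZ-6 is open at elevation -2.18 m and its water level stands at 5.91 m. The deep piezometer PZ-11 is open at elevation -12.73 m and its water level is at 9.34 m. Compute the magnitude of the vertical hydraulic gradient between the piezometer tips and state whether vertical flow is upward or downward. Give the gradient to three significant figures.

Total head at PZ-6: h = 5.91 m (water level in the standpipe).
Total head at PZ-11: h = 9.34 m.
Δh = h(PZ-6) − h(PZ-11) = 5.91 − 9.34 = -3.43 m.
Vertical separation Δz = -2.18 − (-12.73) = 10.55 m.
|i_v| = |Δh| / Δz = 3.43 / 10.55 = 0.325.
Head is higher in the deep piezometer, so vertical flow is upward (discharge condition).

|i_v| ≈ 0.325; vertical flow is upward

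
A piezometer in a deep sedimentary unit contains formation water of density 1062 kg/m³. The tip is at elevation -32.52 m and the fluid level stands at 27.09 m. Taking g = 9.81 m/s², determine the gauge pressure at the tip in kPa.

Pressure head ψ = h − z = 27.09 − (-32.52) = 59.61 m.
P = ρgψ = 1062 × 9.81 × 59.61 = 621030 Pa ≈ 621 kPa.

P ≈ 621 kPa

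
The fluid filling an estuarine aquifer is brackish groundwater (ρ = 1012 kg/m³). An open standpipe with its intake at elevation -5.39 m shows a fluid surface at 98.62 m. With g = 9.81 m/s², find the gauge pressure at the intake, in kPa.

Pressure head ψ = h − z = 98.62 − (-5.39) = 104.01 m.
P = ρgψ = 1012 × 9.81 × 104.01 = 1032582 Pa ≈ 1030 kPa.

P ≈ 1030 kPa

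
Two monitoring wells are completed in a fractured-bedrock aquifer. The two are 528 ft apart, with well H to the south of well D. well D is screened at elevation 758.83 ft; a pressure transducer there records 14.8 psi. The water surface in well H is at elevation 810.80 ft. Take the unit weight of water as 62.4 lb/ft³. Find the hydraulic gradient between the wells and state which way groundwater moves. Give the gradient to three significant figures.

Pressure head at well D: ψ = 144·P/γ = 144 × 14.8 / 62.4 = 34.15 ft.
Total head at well D: h = z + ψ = 758.83 + 34.15 = 792.98 ft.
Total head at well H: h = 810.80 ft (water level in the piezometer is the total head).
Head difference: h(well D) − h(well H) = 792.98 − 810.80 = -17.82 ft.
Hydraulic gradient: i = |Δh| / L = 17.82 / 528 = 0.0337.
Flow is from higher to lower head: from well H toward well D, i.e. toward the north.

i ≈ 0.0337; groundwater flows toward the north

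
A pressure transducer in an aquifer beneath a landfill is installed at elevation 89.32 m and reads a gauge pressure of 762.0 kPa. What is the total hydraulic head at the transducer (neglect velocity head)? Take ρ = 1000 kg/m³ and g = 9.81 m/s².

ψ = P/(ρg) = 762.0×1000 / (1000 × 9.81) = 77.68 m.
h = z + ψ = 89.32 + 77.68 = 167.00 m.

h ≈ 167.00 m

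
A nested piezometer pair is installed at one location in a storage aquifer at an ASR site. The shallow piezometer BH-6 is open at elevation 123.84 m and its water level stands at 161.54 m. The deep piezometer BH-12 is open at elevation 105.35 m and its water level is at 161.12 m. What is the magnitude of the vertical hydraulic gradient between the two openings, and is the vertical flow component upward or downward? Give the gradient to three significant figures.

Total head at BH-6: h = 161.54 m (water level in the standpipe).
Total head at BH-12: h = 161.12 m.
Δh = h(BH-6) − h(BH-12) = 161.54 − 161.12 = 0.42 m.
Vertical separation Δz = 123.84 − 105.35 = 18.49 m.
|i_v| = |Δh| / Δz = 0.42 / 18.49 = 0.0227.
Head is higher in the shallow piezometer, so vertical flow is downward (recharge condition).

|i_v| ≈ 0.0227; vertical flow is downward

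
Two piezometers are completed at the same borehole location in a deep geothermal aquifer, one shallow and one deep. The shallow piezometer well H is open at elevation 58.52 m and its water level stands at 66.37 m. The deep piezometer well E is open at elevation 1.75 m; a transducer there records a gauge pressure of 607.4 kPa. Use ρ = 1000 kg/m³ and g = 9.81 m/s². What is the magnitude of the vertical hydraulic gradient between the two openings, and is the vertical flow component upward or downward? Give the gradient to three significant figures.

|i_v| ≈ 0.0476; vertical flow is downward

Total head at well H: h = 66.37 m (water level in the standpipe).
Pressure head at well E: ψ = P/(ρg) = 607.4×1000 / (1000 × 9.81) = 61.92 m.
Total head at well E: h = z + ψ = 1.75 + 61.92 = 63.67 m.
Δh = h(well H) − h(well E) = 66.37 − 63.67 = 2.70 m.
Vertical separation Δz = 58.52 − 1.75 = 56.77 m.
|i_v| = |Δh| / Δz = 2.70 / 56.77 = 0.0476.
Head is higher in the shallow piezometer, so vertical flow is downward (recharge condition).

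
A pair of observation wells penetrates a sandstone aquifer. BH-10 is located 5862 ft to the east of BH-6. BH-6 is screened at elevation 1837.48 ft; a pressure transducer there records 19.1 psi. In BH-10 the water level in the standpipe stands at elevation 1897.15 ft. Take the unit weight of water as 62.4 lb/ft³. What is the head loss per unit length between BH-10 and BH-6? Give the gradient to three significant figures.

Pressure head at BH-6: ψ = 144·P/γ = 144 × 19.1 / 62.4 = 44.08 ft.
Total head at BH-6: h = z + ψ = 1837.48 + 44.08 = 1881.56 ft.
Total head at BH-10: h = 1897.15 ft (water level in the piezometer is the total head).
Head difference: h(BH-6) − h(BH-10) = 1881.56 − 1897.15 = -15.59 ft.
Hydraulic gradient: i = |Δh| / L = 15.59 / 5862 = 0.00266.

i ≈ 0.00266 ft/ft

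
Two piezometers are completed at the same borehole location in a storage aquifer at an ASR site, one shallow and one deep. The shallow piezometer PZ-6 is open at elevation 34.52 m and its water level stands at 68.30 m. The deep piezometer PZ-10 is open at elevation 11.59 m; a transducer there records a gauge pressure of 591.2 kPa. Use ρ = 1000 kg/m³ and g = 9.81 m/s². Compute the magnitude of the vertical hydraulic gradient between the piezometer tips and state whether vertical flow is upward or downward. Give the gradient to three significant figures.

|i_v| ≈ 0.155; vertical flow is upward

Total head at PZ-6: h = 68.30 m (water level in the standpipe).
Pressure head at PZ-10: ψ = P/(ρg) = 591.2×1000 / (1000 × 9.81) = 60.27 m.
Total head at PZ-10: h = z + ψ = 11.59 + 60.27 = 71.86 m.
Δh = h(PZ-6) − h(PZ-10) = 68.30 − 71.86 = -3.56 m.
Vertical separation Δz = 34.52 − 11.59 = 22.93 m.
|i_v| = |Δh| / Δz = 3.56 / 22.93 = 0.155.
Head is higher in the deep piezometer, so vertical flow is upward (discharge condition).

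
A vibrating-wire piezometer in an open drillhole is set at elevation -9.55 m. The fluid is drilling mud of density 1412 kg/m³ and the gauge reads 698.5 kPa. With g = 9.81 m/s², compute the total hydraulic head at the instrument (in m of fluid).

h ≈ 40.88 m

ψ = P/(ρg) = 698.5×1000 / (1412 × 9.81) = 50.43 m.
h = z + ψ = -9.55 + 50.43 = 40.88 m.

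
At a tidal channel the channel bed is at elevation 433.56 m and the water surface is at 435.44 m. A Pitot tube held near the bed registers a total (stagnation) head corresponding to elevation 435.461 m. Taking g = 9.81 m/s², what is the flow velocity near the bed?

Near the bed, under hydrostatic conditions, the piezometric head (z + ψ) equals the free-surface elevation, 435.44 m.
Velocity head = total − piezometric = 435.461 − 435.44 = 0.021 m.
v = √(2g·h_v) = √(2 × 9.81 × 0.021) = 0.642 m/s.

v ≈ 0.642 m/s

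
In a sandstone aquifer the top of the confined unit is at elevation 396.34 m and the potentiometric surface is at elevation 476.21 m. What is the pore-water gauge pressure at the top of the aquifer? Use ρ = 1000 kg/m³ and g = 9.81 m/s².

P ≈ 784 kPa

Pressure head at the aquifer top: ψ = h − z = 476.21 − 396.34 = 79.87 m.
P = ρgψ = 1000 × 9.81 × 79.87 = 783525 Pa ≈ 784 kPa.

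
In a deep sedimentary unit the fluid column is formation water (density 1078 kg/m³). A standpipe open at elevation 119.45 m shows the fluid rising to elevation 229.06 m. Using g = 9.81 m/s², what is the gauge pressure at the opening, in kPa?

P ≈ 1160 kPa

Pressure head ψ = h − z = 229.06 − 119.45 = 109.61 m.
P = ρgψ = 1078 × 9.81 × 109.61 = 1159145 Pa ≈ 1160 kPa.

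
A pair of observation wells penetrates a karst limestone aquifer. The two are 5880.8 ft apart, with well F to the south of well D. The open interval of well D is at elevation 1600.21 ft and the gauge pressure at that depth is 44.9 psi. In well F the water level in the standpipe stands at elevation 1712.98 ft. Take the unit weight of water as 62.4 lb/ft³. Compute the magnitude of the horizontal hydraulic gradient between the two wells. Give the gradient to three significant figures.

Pressure head at well D: ψ = 144·P/γ = 144 × 44.9 / 62.4 = 103.62 ft.
Total head at well D: h = z + ψ = 1600.21 + 103.62 = 1703.83 ft.
Total head at well F: h = 1712.98 ft (water level in the piezometer is the total head).
Head difference: h(well D) − h(well F) = 1703.83 − 1712.98 = -9.15 ft.
Hydraulic gradient: i = |Δh| / L = 9.15 / 5880.8 = 0.00156.

i ≈ 0.00156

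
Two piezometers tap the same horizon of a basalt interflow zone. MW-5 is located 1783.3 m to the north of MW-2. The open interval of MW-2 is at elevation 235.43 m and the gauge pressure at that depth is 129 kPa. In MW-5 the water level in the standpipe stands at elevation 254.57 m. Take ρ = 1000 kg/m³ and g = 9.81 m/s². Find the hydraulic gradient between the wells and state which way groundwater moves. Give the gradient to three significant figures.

i ≈ 0.00336; groundwater flows toward the south

Pressure head at MW-2: ψ = P/(ρg) = 129×1000 / (1000 × 9.81) = 13.15 m.
Total head at MW-2: h = z + ψ = 235.43 + 13.15 = 248.58 m.
Total head at MW-5: h = 254.57 m (water level in the piezometer is the total head).
Head difference: h(MW-2) − h(MW-5) = 248.58 − 254.57 = -5.99 m.
Hydraulic gradient: i = |Δh| / L = 5.99 / 1783.3 = 0.00336.
Flow is from higher to lower head: from MW-5 toward MW-2, i.e. toward the south.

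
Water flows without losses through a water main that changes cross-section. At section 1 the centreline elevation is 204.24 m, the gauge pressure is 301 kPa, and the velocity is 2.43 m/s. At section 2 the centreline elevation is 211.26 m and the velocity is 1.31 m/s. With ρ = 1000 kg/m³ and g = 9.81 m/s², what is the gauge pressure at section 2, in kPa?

Pressure head at 1: ψ₁ = P₁/(ρg) = 301×1000 / (1000 × 9.81) = 30.68 m.
Velocity heads: v₁²/2g = 2.43²/19.62 = 0.301 m; v₂²/2g = 1.31²/19.62 = 0.087 m.
Total head H = z₁ + ψ₁ + v₁²/2g = 204.24 + 30.68 + 0.301 = 235.22 m.
ψ₂ = H − z₂ − v₂²/2g = 235.22 − 211.26 − 0.087 = 23.87 m.
P₂ = ρgψ₂ = 1000 × 9.81 × 23.87 ≈ 234 kPa.

P₂ ≈ 234 kPa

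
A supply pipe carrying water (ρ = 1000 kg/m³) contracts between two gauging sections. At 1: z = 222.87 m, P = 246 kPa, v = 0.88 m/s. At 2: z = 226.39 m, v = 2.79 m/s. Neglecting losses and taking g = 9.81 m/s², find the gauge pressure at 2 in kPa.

Pressure head at 1: ψ₁ = P₁/(ρg) = 246×1000 / (1000 × 9.81) = 25.08 m.
Velocity heads: v₁²/2g = 0.88²/19.62 = 0.039 m; v₂²/2g = 2.79²/19.62 = 0.397 m.
Total head H = z₁ + ψ₁ + v₁²/2g = 222.87 + 25.08 + 0.039 = 247.99 m.
ψ₂ = H − z₂ − v₂²/2g = 247.99 − 226.39 − 0.397 = 21.20 m.
P₂ = ρgψ₂ = 1000 × 9.81 × 21.20 ≈ 208 kPa.

P₂ ≈ 208 kPa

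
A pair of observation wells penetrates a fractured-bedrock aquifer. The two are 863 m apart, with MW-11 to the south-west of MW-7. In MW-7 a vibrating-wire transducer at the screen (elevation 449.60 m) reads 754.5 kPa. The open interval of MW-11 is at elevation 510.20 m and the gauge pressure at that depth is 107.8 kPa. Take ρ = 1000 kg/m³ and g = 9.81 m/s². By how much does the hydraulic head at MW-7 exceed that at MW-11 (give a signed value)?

Δh ≈ 5.32 m

Pressure head at MW-7: ψ = P/(ρg) = 754.5×1000 / (1000 × 9.81) = 76.91 m.
Total head at MW-7: h = z + ψ = 449.60 + 76.91 = 526.51 m.
Pressure head at MW-11: ψ = P/(ρg) = 107.8×1000 / (1000 × 9.81) = 10.99 m.
Total head at MW-11: h = z + ψ = 510.20 + 10.99 = 521.19 m.
Head difference: h(MW-7) − h(MW-11) = 526.51 − 521.19 = 5.32 m.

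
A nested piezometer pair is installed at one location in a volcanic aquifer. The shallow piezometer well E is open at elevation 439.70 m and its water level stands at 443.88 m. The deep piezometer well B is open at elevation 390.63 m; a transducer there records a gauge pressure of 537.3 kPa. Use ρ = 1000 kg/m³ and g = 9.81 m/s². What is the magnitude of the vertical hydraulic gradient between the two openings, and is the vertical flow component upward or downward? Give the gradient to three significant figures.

|i_v| ≈ 0.0310; vertical flow is upward

Total head at well E: h = 443.88 m (water level in the standpipe).
Pressure head at well B: ψ = P/(ρg) = 537.3×1000 / (1000 × 9.81) = 54.77 m.
Total head at well B: h = z + ψ = 390.63 + 54.77 = 445.40 m.
Δh = h(well E) − h(well B) = 443.88 − 445.40 = -1.52 m.
Vertical separation Δz = 439.70 − 390.63 = 49.07 m.
|i_v| = |Δh| / Δz = 1.52 / 49.07 = 0.0310.
Head is higher in the deep piezometer, so vertical flow is upward (discharge condition).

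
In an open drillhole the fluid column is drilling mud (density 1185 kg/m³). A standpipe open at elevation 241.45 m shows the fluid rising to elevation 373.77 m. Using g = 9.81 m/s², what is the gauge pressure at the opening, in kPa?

Pressure head ψ = h − z = 373.77 − 241.45 = 132.32 m.
P = ρgψ = 1185 × 9.81 × 132.32 = 1538200 Pa ≈ 1540 kPa.

P ≈ 1540 kPa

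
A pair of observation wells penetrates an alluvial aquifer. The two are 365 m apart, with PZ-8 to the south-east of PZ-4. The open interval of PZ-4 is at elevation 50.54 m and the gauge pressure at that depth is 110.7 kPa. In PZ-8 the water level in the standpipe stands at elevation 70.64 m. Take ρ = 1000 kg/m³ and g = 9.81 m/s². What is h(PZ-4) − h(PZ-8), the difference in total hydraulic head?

Pressure head at PZ-4: ψ = P/(ρg) = 110.7×1000 / (1000 × 9.81) = 11.28 m.
Total head at PZ-4: h = z + ψ = 50.54 + 11.28 = 61.82 m.
Total head at PZ-8: h = 70.64 m (water level in the piezometer is the total head).
Head difference: h(PZ-4) − h(PZ-8) = 61.82 − 70.64 = -8.82 m.

Δh ≈ -8.82 m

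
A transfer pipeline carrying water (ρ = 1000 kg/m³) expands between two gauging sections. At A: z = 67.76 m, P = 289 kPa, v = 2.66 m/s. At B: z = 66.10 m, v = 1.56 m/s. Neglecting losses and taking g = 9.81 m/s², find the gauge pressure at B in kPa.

P₂ ≈ 308 kPa

Pressure head at A: ψ₁ = P₁/(ρg) = 289×1000 / (1000 × 9.81) = 29.46 m.
Velocity heads: v₁²/2g = 2.66²/19.62 = 0.361 m; v₂²/2g = 1.56²/19.62 = 0.124 m.
Total head H = z₁ + ψ₁ + v₁²/2g = 67.76 + 29.46 + 0.361 = 97.58 m.
ψ₂ = H − z₂ − v₂²/2g = 97.58 − 66.10 − 0.124 = 31.36 m.
P₂ = ρgψ₂ = 1000 × 9.81 × 31.36 ≈ 308 kPa.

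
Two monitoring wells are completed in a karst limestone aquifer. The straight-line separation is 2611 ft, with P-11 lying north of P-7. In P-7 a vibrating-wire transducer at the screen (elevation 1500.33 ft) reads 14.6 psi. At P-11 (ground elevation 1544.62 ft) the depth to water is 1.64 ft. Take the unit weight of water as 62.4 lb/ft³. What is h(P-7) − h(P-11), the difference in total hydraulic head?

Δh ≈ -8.96 ft

Pressure head at P-7: ψ = 144·P/γ = 144 × 14.6 / 62.4 = 33.69 ft.
Total head at P-7: h = z + ψ = 1500.33 + 33.69 = 1534.02 ft.
Total head at P-11: h = 1544.62 − 1.64 = 1542.98 ft.
Head difference: h(P-7) − h(P-11) = 1534.02 − 1542.98 = -8.96 ft.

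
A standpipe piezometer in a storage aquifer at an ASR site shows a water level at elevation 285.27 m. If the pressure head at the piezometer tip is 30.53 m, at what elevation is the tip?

z = h − ψ = 285.27 − 30.53 = 254.74 m.

z ≈ 254.74 m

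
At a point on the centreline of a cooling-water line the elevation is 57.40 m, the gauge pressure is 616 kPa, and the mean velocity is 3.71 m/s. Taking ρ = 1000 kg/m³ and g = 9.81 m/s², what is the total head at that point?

Pressure head ψ = P/(ρg) = 616×1000 / (1000 × 9.81) = 62.79 m.
Velocity head = v²/(2g) = 3.71² / (2 × 9.81) = 0.702 m.
h = z + ψ + v²/(2g) = 57.40 + 62.79 + 0.702 = 120.89 m.

h ≈ 120.89 m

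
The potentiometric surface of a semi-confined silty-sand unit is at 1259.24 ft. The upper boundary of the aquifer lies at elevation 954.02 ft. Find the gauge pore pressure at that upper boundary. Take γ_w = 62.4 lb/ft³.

Pressure head at the aquifer top: ψ = h − z = 1259.24 − 954.02 = 305.22 ft.
P = γψ/144 = 62.4 × 305.22 / 144 = 132 psi.

P ≈ 132 psi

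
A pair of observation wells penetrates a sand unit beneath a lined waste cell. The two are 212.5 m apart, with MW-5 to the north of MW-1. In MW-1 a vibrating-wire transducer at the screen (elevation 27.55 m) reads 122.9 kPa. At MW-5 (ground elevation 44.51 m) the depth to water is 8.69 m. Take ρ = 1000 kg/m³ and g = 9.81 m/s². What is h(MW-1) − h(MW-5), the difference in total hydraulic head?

Pressure head at MW-1: ψ = P/(ρg) = 122.9×1000 / (1000 × 9.81) = 12.53 m.
Total head at MW-1: h = z + ψ = 27.55 + 12.53 = 40.08 m.
Total head at MW-5: h = 44.51 − 8.69 = 35.82 m.
Head difference: h(MW-1) − h(MW-5) = 40.08 − 35.82 = 4.26 m.

Δh ≈ 4.26 m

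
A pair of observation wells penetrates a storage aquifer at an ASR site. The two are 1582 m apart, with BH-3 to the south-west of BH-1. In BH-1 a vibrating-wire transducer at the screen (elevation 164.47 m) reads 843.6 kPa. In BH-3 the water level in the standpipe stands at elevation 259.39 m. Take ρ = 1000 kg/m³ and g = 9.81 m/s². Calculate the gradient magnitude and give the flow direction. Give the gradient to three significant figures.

Pressure head at BH-1: ψ = P/(ρg) = 843.6×1000 / (1000 × 9.81) = 85.99 m.
Total head at BH-1: h = z + ψ = 164.47 + 85.99 = 250.46 m.
Total head at BH-3: h = 259.39 m (water level in the piezometer is the total head).
Head difference: h(BH-1) − h(BH-3) = 250.46 − 259.39 = -8.93 m.
Hydraulic gradient: i = |Δh| / L = 8.93 / 1582 = 0.00564.
Flow is from higher to lower head: from BH-3 toward BH-1, i.e. toward the north-east.

i ≈ 0.00564; groundwater flows toward the north-east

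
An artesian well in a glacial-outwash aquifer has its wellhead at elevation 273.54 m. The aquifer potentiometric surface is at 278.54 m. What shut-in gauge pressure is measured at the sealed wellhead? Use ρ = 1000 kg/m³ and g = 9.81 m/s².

Head above the cap: Δh = 278.54 − 273.54 = 5.00 m.
P = ρgΔh = 1000 × 9.81 × 5.00 = 49050 Pa ≈ 49.0 kPa.

P ≈ 49.0 kPa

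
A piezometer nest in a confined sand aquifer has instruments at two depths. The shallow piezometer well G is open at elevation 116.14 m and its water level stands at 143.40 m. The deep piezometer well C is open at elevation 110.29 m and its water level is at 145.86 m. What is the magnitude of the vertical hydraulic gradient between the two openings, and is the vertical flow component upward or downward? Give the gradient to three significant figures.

Total head at well G: h = 143.40 m (water level in the standpipe).
Total head at well C: h = 145.86 m.
Δh = h(well G) − h(well C) = 143.40 − 145.86 = -2.46 m.
Vertical separation Δz = 116.14 − 110.29 = 5.85 m.
|i_v| = |Δh| / Δz = 2.46 / 5.85 = 0.421.
Head is higher in the deep piezometer, so vertical flow is upward (discharge condition).

|i_v| ≈ 0.421; vertical flow is upward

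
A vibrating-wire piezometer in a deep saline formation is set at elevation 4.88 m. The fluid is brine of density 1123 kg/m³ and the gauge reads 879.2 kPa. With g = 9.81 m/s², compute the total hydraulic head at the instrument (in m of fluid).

h ≈ 84.69 m

ψ = P/(ρg) = 879.2×1000 / (1123 × 9.81) = 79.81 m.
h = z + ψ = 4.88 + 79.81 = 84.69 m.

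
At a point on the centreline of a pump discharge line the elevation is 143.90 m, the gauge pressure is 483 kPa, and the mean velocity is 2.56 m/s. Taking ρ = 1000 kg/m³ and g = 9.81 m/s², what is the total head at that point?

h ≈ 193.47 m

Pressure head ψ = P/(ρg) = 483×1000 / (1000 × 9.81) = 49.24 m.
Velocity head = v²/(2g) = 2.56² / (2 × 9.81) = 0.334 m.
h = z + ψ + v²/(2g) = 143.90 + 49.24 + 0.334 = 193.47 m.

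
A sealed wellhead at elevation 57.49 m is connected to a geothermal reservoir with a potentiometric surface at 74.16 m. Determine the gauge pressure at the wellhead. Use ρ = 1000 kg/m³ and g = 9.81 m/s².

Head above the cap: Δh = 74.16 − 57.49 = 16.67 m.
P = ρgΔh = 1000 × 9.81 × 16.67 = 163533 Pa ≈ 164 kPa.

P ≈ 164 kPa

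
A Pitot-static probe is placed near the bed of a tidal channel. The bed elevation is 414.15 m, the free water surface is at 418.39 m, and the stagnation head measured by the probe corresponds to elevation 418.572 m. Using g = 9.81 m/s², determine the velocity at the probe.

Near the bed, under hydrostatic conditions, the piezometric head (z + ψ) equals the free-surface elevation, 418.39 m.
Velocity head = total − piezometric = 418.572 − 418.39 = 0.182 m.
v = √(2g·h_v) = √(2 × 9.81 × 0.182) = 1.89 m/s.

v ≈ 1.89 m/s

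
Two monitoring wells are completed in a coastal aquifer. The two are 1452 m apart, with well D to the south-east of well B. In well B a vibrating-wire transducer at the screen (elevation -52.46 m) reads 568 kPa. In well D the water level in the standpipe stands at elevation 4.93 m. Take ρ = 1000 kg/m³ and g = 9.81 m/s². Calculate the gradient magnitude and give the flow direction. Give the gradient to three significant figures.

Pressure head at well B: ψ = P/(ρg) = 568×1000 / (1000 × 9.81) = 57.90 m.
Total head at well B: h = z + ψ = -52.46 + 57.90 = 5.44 m.
Total head at well D: h = 4.93 m (water level in the piezometer is the total head).
Head difference: h(well B) − h(well D) = 5.44 − 4.93 = 0.51 m.
Hydraulic gradient: i = |Δh| / L = 0.51 / 1452 = 0.000351.
Flow is from higher to lower head: from well B toward well D, i.e. toward the south-east.

i ≈ 0.000351; groundwater flows toward the south-east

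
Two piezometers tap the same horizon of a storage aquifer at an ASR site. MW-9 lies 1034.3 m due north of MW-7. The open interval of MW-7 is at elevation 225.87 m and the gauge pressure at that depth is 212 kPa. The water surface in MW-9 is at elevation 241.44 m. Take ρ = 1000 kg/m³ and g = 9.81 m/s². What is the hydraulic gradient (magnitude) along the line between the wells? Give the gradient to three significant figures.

i ≈ 0.00584

Pressure head at MW-7: ψ = P/(ρg) = 212×1000 / (1000 × 9.81) = 21.61 m.
Total head at MW-7: h = z + ψ = 225.87 + 21.61 = 247.48 m.
Total head at MW-9: h = 241.44 m (water level in the piezometer is the total head).
Head difference: h(MW-7) − h(MW-9) = 247.48 − 241.44 = 6.04 m.
Hydraulic gradient: i = |Δh| / L = 6.04 / 1034.3 = 0.00584.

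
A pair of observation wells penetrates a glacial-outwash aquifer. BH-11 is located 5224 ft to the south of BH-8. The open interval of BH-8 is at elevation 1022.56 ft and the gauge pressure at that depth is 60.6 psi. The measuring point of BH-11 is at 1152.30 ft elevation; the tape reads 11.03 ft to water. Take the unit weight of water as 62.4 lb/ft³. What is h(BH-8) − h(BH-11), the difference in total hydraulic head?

Δh ≈ 21.14 ft

Pressure head at BH-8: ψ = 144·P/γ = 144 × 60.6 / 62.4 = 139.85 ft.
Total head at BH-8: h = z + ψ = 1022.56 + 139.85 = 1162.41 ft.
Total head at BH-11: h = 1152.30 − 11.03 = 1141.27 ft.
Head difference: h(BH-8) − h(BH-11) = 1162.41 − 1141.27 = 21.14 ft.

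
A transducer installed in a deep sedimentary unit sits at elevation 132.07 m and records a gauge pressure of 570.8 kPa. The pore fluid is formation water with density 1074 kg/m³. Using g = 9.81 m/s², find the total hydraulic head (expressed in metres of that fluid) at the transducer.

ψ = P/(ρg) = 570.8×1000 / (1074 × 9.81) = 54.18 m.
h = z + ψ = 132.07 + 54.18 = 186.25 m.

h ≈ 186.25 m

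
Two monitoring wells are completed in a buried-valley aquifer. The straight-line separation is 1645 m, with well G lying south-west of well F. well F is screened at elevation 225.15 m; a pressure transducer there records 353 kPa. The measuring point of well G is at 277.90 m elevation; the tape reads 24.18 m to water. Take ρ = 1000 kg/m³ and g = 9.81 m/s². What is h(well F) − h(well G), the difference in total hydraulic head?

Pressure head at well F: ψ = P/(ρg) = 353×1000 / (1000 × 9.81) = 35.98 m.
Total head at well F: h = z + ψ = 225.15 + 35.98 = 261.13 m.
Total head at well G: h = 277.90 − 24.18 = 253.72 m.
Head difference: h(well F) − h(well G) = 261.13 − 253.72 = 7.41 m.

Δh ≈ 7.41 m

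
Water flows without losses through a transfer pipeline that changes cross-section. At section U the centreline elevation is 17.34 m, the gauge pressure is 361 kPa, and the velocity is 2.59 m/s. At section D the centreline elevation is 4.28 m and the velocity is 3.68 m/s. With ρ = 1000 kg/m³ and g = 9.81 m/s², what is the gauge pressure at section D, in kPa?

P₂ ≈ 486 kPa

Pressure head at U: ψ₁ = P₁/(ρg) = 361×1000 / (1000 × 9.81) = 36.80 m.
Velocity heads: v₁²/2g = 2.59²/19.62 = 0.342 m; v₂²/2g = 3.68²/19.62 = 0.690 m.
Total head H = z₁ + ψ₁ + v₁²/2g = 17.34 + 36.80 + 0.342 = 54.48 m.
ψ₂ = H − z₂ − v₂²/2g = 54.48 − 4.28 − 0.690 = 49.51 m.
P₂ = ρgψ₂ = 1000 × 9.81 × 49.51 ≈ 486 kPa.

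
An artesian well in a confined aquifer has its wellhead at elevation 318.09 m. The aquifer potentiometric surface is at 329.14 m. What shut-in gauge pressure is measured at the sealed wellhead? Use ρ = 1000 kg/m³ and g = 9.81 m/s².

P ≈ 108 kPa

Head above the cap: Δh = 329.14 − 318.09 = 11.05 m.
P = ρgΔh = 1000 × 9.81 × 11.05 = 108400 Pa ≈ 108 kPa.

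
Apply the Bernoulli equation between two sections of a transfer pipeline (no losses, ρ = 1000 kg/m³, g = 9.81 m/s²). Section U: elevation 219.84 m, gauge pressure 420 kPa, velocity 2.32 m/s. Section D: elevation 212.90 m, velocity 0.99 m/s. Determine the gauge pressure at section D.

P₂ ≈ 490 kPa

Pressure head at U: ψ₁ = P₁/(ρg) = 420×1000 / (1000 × 9.81) = 42.81 m.
Velocity heads: v₁²/2g = 2.32²/19.62 = 0.274 m; v₂²/2g = 0.99²/19.62 = 0.050 m.
Total head H = z₁ + ψ₁ + v₁²/2g = 219.84 + 42.81 + 0.274 = 262.92 m.
ψ₂ = H − z₂ − v₂²/2g = 262.92 − 212.90 − 0.050 = 49.97 m.
P₂ = ρgψ₂ = 1000 × 9.81 × 49.97 ≈ 490 kPa.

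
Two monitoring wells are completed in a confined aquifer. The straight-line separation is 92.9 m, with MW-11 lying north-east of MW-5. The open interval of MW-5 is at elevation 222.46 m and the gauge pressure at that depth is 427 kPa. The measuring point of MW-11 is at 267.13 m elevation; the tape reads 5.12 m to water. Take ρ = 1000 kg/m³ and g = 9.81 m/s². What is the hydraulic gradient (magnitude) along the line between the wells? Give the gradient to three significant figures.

i ≈ 0.0428

Pressure head at MW-5: ψ = P/(ρg) = 427×1000 / (1000 × 9.81) = 43.53 m.
Total head at MW-5: h = z + ψ = 222.46 + 43.53 = 265.99 m.
Total head at MW-11: h = 267.13 − 5.12 = 262.01 m.
Head difference: h(MW-5) − h(MW-11) = 265.99 − 262.01 = 3.98 m.
Hydraulic gradient: i = |Δh| / L = 3.98 / 92.9 = 0.0428.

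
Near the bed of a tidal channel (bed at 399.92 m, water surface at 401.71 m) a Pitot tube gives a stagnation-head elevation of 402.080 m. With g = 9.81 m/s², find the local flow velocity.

v ≈ 2.69 m/s

Near the bed, under hydrostatic conditions, the piezometric head (z + ψ) equals the free-surface elevation, 401.71 m.
Velocity head = total − piezometric = 402.080 − 401.71 = 0.370 m.
v = √(2g·h_v) = √(2 × 9.81 × 0.370) = 2.69 m/s.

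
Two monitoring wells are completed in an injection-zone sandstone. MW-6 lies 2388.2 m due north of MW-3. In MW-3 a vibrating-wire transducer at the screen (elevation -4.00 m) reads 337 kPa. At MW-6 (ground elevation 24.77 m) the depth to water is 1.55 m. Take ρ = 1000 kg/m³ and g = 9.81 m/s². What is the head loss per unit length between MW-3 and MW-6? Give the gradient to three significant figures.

Pressure head at MW-3: ψ = P/(ρg) = 337×1000 / (1000 × 9.81) = 34.35 m.
Total head at MW-3: h = z + ψ = -4.00 + 34.35 = 30.35 m.
Total head at MW-6: h = 24.77 − 1.55 = 23.22 m.
Head difference: h(MW-3) − h(MW-6) = 30.35 − 23.22 = 7.13 m.
Hydraulic gradient: i = |Δh| / L = 7.13 / 2388.2 = 0.00299.

i ≈ 0.00299 m/m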